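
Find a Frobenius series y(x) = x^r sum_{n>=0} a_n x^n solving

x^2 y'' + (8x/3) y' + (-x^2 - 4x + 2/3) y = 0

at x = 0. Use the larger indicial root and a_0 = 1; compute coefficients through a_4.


Write in Frobenius form y'' + (p(x)/x) y' + (q(x)/x^2) y = 0:
  p(x) = 8/3,  q(x) = -x^2 - 4x + 2/3.
Indicial equation: r(r-1) + (8/3) r + (2/3) = 0 -> roots r_1 = -2/3, r_2 = -1.
Take r = r_1 = -2/3. Let y(x) = x^r sum_{n>=0} a_n x^n with a_0 = 1.
Substitute y = x^r sum a_n x^n and match x^{r+n}. The recurrence is
  D(n) a_n - 4 a_{n-1} - 1 a_{n-2} = 0,  where D(n) = (r+n)(r+n-1) + (8/3)(r+n) + (2/3).
  a_n = [4 a_{n-1} + 1 a_{n-2}] / D(n).
Since the indicial polynomial factors as (r - r_1)(r - r_2), D(n) = (r_1 + n - r_1)(r_1 + n - r_2) = n(n + 1/3).
Evaluating step by step (a_0 = 1):
  n = 1: D(1) = 1(1 + 1/3) = 4/3; numerator = 4(1) = 4; a_1 = (4)/(4/3) = 3
  n = 2: D(2) = 2(2 + 1/3) = 14/3; numerator = 4(3) + 1(1) = 13; a_2 = (13)/(14/3) = 39/14
  n = 3: D(3) = 3(3 + 1/3) = 10; numerator = 4(39/14) + 1(3) = 99/7; a_3 = (99/7)/(10) = 99/70
  n = 4: D(4) = 4(4 + 1/3) = 52/3; numerator = 4(99/70) + 1(39/14) = 591/70; a_4 = (591/70)/(52/3) = 1773/3640

r = -2/3; a_0 = 1; a_1 = 3; a_2 = 39/14; a_3 = 99/70; a_4 = 1773/3640


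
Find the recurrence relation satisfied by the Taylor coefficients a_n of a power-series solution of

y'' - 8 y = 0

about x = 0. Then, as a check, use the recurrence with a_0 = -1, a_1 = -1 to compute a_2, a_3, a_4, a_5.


Substitute y = sum_n a_n x^n into y'' + (const) y = 0.
y''(x) = sum_{n>=0} (n+2)(n+1) a_{n+2} x^n.
The ODE becomes sum_n [(n+2)(n+1) a_{n+2} - 8 a_n] x^n = 0.
Setting each coefficient to zero gives the recurrence:
  (n+2)(n+1) a_{n+2} - 8 a_n = 0,
  a_{n+2} = 8 / ((n+1)(n+2)) a_n.

Check with a_0 = -1, a_1 = -1 (apply the recurrence for n = 0, 1, 2, 3): a_0 = -1, a_1 = -1, a_2 = -4, a_3 = -4/3, a_4 = -8/3, a_5 = -8/15.

a_{n+2} = 8/((n+1)(n+2)) * a_n; check: a_0 = -1, a_1 = -1, a_2 = -4, a_3 = -4/3, a_4 = -8/3, a_5 = -8/15


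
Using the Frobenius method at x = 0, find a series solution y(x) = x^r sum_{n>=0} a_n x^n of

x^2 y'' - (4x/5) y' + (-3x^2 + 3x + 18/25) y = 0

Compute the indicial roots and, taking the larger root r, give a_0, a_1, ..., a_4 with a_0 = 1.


Write in Frobenius form y'' + (p(x)/x) y' + (q(x)/x^2) y = 0:
  p(x) = -4/5,  q(x) = -3x^2 + 3x + 18/25.
Indicial equation: r(r-1) + (-4/5) r + (18/25) = 0 -> roots r_1 = 6/5, r_2 = 3/5.
Take r = r_1 = 6/5. Let y(x) = x^r sum_{n>=0} a_n x^n with a_0 = 1.
Substitute y = x^r sum a_n x^n and match x^{r+n}. The recurrence is
  D(n) a_n + 3 a_{n-1} - 3 a_{n-2} = 0,  where D(n) = (r+n)(r+n-1) + (-4/5)(r+n) + (18/25).
  a_n = [-3 a_{n-1} + 3 a_{n-2}] / D(n).
Since the indicial polynomial factors as (r - r_1)(r - r_2), D(n) = (r_1 + n - r_1)(r_1 + n - r_2) = n(n + 3/5).
Evaluating step by step (a_0 = 1):
  n = 1: D(1) = 1(1 + 3/5) = 8/5; numerator = -3(1) = -3; a_1 = (-3)/(8/5) = -15/8
  n = 2: D(2) = 2(2 + 3/5) = 26/5; numerator = -3(-15/8) + 3(1) = 69/8; a_2 = (69/8)/(26/5) = 345/208
  n = 3: D(3) = 3(3 + 3/5) = 54/5; numerator = -3(345/208) + 3(-15/8) = -2205/208; a_3 = (-2205/208)/(54/5) = -1225/1248
  n = 4: D(4) = 4(4 + 3/5) = 92/5; numerator = -3(-1225/1248) + 3(345/208) = 3295/416; a_4 = (3295/416)/(92/5) = 16475/38272

r = 6/5; a_0 = 1; a_1 = -15/8; a_2 = 345/208; a_3 = -1225/1248; a_4 = 16475/38272


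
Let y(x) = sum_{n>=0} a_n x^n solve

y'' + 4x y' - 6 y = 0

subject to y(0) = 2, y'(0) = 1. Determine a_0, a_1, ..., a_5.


Ansatz: y(x) = sum_{n>=0} a_n x^n, so y'(x) = sum_{n>=1} n a_n x^(n-1) and y''(x) = sum_{n>=2} n(n-1) a_n x^(n-2).
Substitute into P(x) y'' + Q(x) y' + R(x) y = 0 with P(x) = 1, Q(x) = 4x, R(x) = -6, and match powers of x.
Initial conditions: a_0 = 2, a_1 = 1.
Setting the coefficient of each power of x to zero and solving order by order (substituting the coefficients already found):
  x^0: 2 a_2 - 6 a_0 = 0  ->  2 a_2 = 6 a_0 = 12  ->  a_2 = 6
  x^1: 6 a_3 - 2 a_1 = 0  ->  6 a_3 = 2 a_1 = 2  ->  a_3 = 1/3
  x^2: 12 a_4 + 2 a_2 = 0  ->  12 a_4 = -2 a_2 = -12  ->  a_4 = -1
  x^3: 20 a_5 + 6 a_3 = 0  ->  20 a_5 = -6 a_3 = -2  ->  a_5 = -1/10
Truncated series: y(x) = 2 + x + 6 x^2 + (1/3) x^3 - x^4 - (1/10) x^5 + O(x^6).

a_0 = 2; a_1 = 1; a_2 = 6; a_3 = 1/3; a_4 = -1; a_5 = -1/10


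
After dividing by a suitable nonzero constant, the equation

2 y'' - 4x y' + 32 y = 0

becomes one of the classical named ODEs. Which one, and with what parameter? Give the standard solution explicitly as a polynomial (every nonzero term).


All three coefficients share the factor 2; dividing through by 2 gives  y'' - 2x y' + 16 y = 0.
This matches the Hermite equation y'' - 2x y' + 2n y = 0 with 2n = 16, so n = 8; the polynomial solution is H_8(x).
With y = sum_k a_k x^k, matching x^k gives (k+2)(k+1) a_{k+2} = 2(k - n) a_k = 2(k - 8) a_k. The right side vanishes at k = 8, so the series with the parity of 8 terminates at degree 8.
Standard normalization: leading coefficient of H_n is 2^n, so a_8 = 2^8 = 256. Work downward with a_k = (k+1)(k+2) a_{k+2} / (2(k - n)):
  a_6 = (7)(8)(256) / (2(6 - 8)) = 14336/(-4) = -3584
  a_4 = (5)(6)(-3584) / (2(4 - 8)) = -107520/(-8) = 13440
  a_2 = (3)(4)(13440) / (2(2 - 8)) = 161280/(-12) = -13440
  a_0 = (1)(2)(-13440) / (2(0 - 8)) = -26880/(-16) = 1680
Hence H_8(x) = 256 x^8 - 3584 x^6 + 13440 x^4 - 13440 x^2 + 1680.

H_8(x); series = 256 x^8 - 3584 x^6 + 13440 x^4 - 13440 x^2 + 1680


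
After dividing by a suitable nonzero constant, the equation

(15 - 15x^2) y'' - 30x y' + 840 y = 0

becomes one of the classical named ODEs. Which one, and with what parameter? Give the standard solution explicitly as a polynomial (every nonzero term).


All three coefficients share the factor 15; dividing through by 15 gives  (1 - x^2) y'' - 2x y' + 56 y = 0.
This matches the Legendre equation (1 - x^2) y'' - 2x y' + n(n+1) y = 0 (note the -2x y' term) with n(n+1) = 56, so n = 7; the polynomial solution is P_7(x).
With y = sum_k a_k x^k, matching x^k gives (k+2)(k+1) a_{k+2} = [k(k+1) - n(n+1)] a_k = (k - 7)(k + 8) a_k. The right side vanishes at k = 7, so the series with the parity of 7 terminates at degree 7.
Standard normalization (P_n(1) = 1): leading coefficient (2n)!/(2^n (n!)^2) = 87178291200/(128*25401600) = 429/16, so a_7 = 429/16. Work downward with a_k = (k+1)(k+2) a_{k+2} / ((k - 7)(k + 8)):
  a_5 = (6)(7)(429/16) / ((5 - 7)(5 + 8)) = (9009/8)/(-26) = -693/16
  a_3 = (4)(5)(-693/16) / ((3 - 7)(3 + 8)) = (-3465/4)/(-44) = 315/16
  a_1 = (2)(3)(315/16) / ((1 - 7)(1 + 8)) = (945/8)/(-54) = -35/16
Hence P_7(x) = 429 x^7/16 - 693 x^5/16 + 315 x^3/16 - 35 x/16.

P_7(x); series = 429 x^7/16 - 693 x^5/16 + 315 x^3/16 - 35 x/16


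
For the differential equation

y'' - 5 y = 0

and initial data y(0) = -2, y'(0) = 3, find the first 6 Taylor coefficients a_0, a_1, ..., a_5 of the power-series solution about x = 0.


Ansatz: y(x) = sum_{n>=0} a_n x^n, so y'(x) = sum_{n>=1} n a_n x^(n-1) and y''(x) = sum_{n>=2} n(n-1) a_n x^(n-2).
Substitute into P(x) y'' + Q(x) y' + R(x) y = 0 with P(x) = 1, Q(x) = 0, R(x) = -5, and match powers of x.
Initial conditions: a_0 = -2, a_1 = 3.
Setting the coefficient of each power of x to zero and solving order by order (substituting the coefficients already found):
  x^0: 2 a_2 - 5 a_0 = 0  ->  2 a_2 = 5 a_0 = -10  ->  a_2 = -5
  x^1: 6 a_3 - 5 a_1 = 0  ->  6 a_3 = 5 a_1 = 15  ->  a_3 = 5/2
  x^2: 12 a_4 - 5 a_2 = 0  ->  12 a_4 = 5 a_2 = -25  ->  a_4 = -25/12
  x^3: 20 a_5 - 5 a_3 = 0  ->  20 a_5 = 5 a_3 = 25/2  ->  a_5 = 5/8
Truncated series: y(x) = -2 + 3 x - 5 x^2 + (5/2) x^3 - (25/12) x^4 + (5/8) x^5 + O(x^6).

a_0 = -2; a_1 = 3; a_2 = -5; a_3 = 5/2; a_4 = -25/12; a_5 = 5/8


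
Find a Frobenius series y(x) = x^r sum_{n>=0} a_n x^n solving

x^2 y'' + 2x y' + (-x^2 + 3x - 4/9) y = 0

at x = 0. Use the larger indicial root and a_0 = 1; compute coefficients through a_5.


Write in Frobenius form y'' + (p(x)/x) y' + (q(x)/x^2) y = 0:
  p(x) = 2,  q(x) = -x^2 + 3x - 4/9.
Indicial equation: r(r-1) + (2) r + (-4/9) = 0 -> roots r_1 = 1/3, r_2 = -4/3.
Take r = r_1 = 1/3. Let y(x) = x^r sum_{n>=0} a_n x^n with a_0 = 1.
Substitute y = x^r sum a_n x^n and match x^{r+n}. The recurrence is
  D(n) a_n + 3 a_{n-1} - 1 a_{n-2} = 0,  where D(n) = (r+n)(r+n-1) + (2)(r+n) + (-4/9).
  a_n = [-3 a_{n-1} + 1 a_{n-2}] / D(n).
Since the indicial polynomial factors as (r - r_1)(r - r_2), D(n) = (r_1 + n - r_1)(r_1 + n - r_2) = n(n + 5/3).
Evaluating step by step (a_0 = 1):
  n = 1: D(1) = 1(1 + 5/3) = 8/3; numerator = -3(1) = -3; a_1 = (-3)/(8/3) = -9/8
  n = 2: D(2) = 2(2 + 5/3) = 22/3; numerator = -3(-9/8) + 1(1) = 35/8; a_2 = (35/8)/(22/3) = 105/176
  n = 3: D(3) = 3(3 + 5/3) = 14; numerator = -3(105/176) + 1(-9/8) = -513/176; a_3 = (-513/176)/(14) = -513/2464
  n = 4: D(4) = 4(4 + 5/3) = 68/3; numerator = -3(-513/2464) + 1(105/176) = 3009/2464; a_4 = (3009/2464)/(68/3) = 531/9856
  n = 5: D(5) = 5(5 + 5/3) = 100/3; numerator = -3(531/9856) + 1(-513/2464) = -3645/9856; a_5 = (-3645/9856)/(100/3) = -2187/197120

r = 1/3; a_0 = 1; a_1 = -9/8; a_2 = 105/176; a_3 = -513/2464; a_4 = 531/9856; a_5 = -2187/197120


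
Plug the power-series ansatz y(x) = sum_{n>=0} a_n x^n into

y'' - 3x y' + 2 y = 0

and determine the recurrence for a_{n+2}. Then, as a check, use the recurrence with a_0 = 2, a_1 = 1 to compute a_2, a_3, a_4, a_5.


Substitute y = sum_n a_n x^n.
y''(x) has coefficient (n+2)(n+1) a_{n+2} at x^n;
-3 x y'(x) has coefficient -3 n a_n at x^n (shift);
2 y(x) has coefficient 2 a_n at x^n.
Matching x^n: (n+2)(n+1) a_{n+2} + (-3n + 2) a_n = 0.
Thus a_{n+2} = (3n - 2) / ((n+1)(n+2)) * a_n.

Check with a_0 = 2, a_1 = 1 (apply the recurrence for n = 0, 1, 2, 3): a_0 = 2, a_1 = 1, a_2 = -2, a_3 = 1/6, a_4 = -2/3, a_5 = 7/120.

a_(n+2) = (3n - 2) / ((n+1)(n+2)) * a_n; check: a_0 = 2, a_1 = 1, a_2 = -2, a_3 = 1/6, a_4 = -2/3, a_5 = 7/120


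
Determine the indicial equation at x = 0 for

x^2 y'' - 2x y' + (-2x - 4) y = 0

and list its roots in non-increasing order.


Divide by x^2 to reach normal form y'' + P_1(x) y' + P_2(x) y = 0 with P_1(x) = -2/x and P_2(x) = -2/x - 4/x^2.
x = 0 is a singular point because the y'-coefficient -2/x has a pole at x = 0 and the y-coefficient -2/x - 4/x^2 has a pole at x = 0.
It is a regular singular point because x P_1(x) = p(x) = -2 and x^2 P_2(x) = q(x) = -2x - 4 are polynomials, hence analytic at x = 0.
p(0) = -2,  q(0) = -4.
Indicial equation: r(r-1) + p(0) r + q(0) = 0, i.e. r^2 + (p(0) - 1) r + q(0) = 0, i.e. r^2 - 3 r - 4 = 0.
Discriminant: (-3)^2 - 4(-4) = 25, so r = (3 ± 5)/2.
Solving: r_1 = 4, r_2 = -1.

indicial: r^2 - 3 r - 4 = 0; roots r_1 = 4, r_2 = -1


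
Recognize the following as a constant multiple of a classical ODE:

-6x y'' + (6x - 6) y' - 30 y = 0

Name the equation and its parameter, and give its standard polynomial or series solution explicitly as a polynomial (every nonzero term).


All three coefficients share the factor -6; dividing through by -6 gives  x y'' + (1 - x) y' + 5 y = 0.
This matches the Laguerre equation x y'' + (1 - x) y' + n y = 0 with n = 5; the polynomial solution is L_5(x).
With y = sum_k a_k x^k, matching x^k gives (k+1)k a_{k+1} + (k+1) a_{k+1} - k a_k + n a_k = 0, i.e. (k+1)^2 a_{k+1} = (k - n) a_k = (k - 5) a_k. The right side vanishes at k = 5, so the series terminates at degree 5.
Standard normalization L_n(0) = 1 gives a_0 = 1. Work upward with a_{k+1} = (k - 5) a_k / (k+1)^2:
  a_1 = (0 - 5)(1) / 1^2 = -5/1 = -5
  a_2 = (1 - 5)(-5) / 2^2 = 20/4 = 5
  a_3 = (2 - 5)(5) / 3^2 = -15/9 = -5/3
  a_4 = (3 - 5)(-5/3) / 4^2 = (10/3)/16 = 5/24
  a_5 = (4 - 5)(5/24) / 5^2 = (-5/24)/25 = -1/120
Hence L_5(x) = -x^5/120 + 5 x^4/24 - 5 x^3/3 + 5 x^2 - 5 x + 1.

L_5(x); series = -x^5/120 + 5 x^4/24 - 5 x^3/3 + 5 x^2 - 5 x + 1


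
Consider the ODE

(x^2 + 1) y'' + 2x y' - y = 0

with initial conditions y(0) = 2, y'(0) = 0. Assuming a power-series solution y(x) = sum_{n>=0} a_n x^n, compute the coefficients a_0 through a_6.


Ansatz: y(x) = sum_{n>=0} a_n x^n, so y'(x) = sum_{n>=1} n a_n x^(n-1) and y''(x) = sum_{n>=2} n(n-1) a_n x^(n-2).
Substitute into P(x) y'' + Q(x) y' + R(x) y = 0 with P(x) = x^2 + 1, Q(x) = 2x, R(x) = -1, and match powers of x.
Initial conditions: a_0 = 2, a_1 = 0.
Setting the coefficient of each power of x to zero and solving order by order (substituting the coefficients already found):
  x^0: 2 a_2 - a_0 = 0  ->  2 a_2 = a_0 = 2  ->  a_2 = 1
  x^1: 6 a_3 + a_1 = 0  ->  6 a_3 = -a_1 = 0  ->  a_3 = 0
  x^2: 12 a_4 + 5 a_2 = 0  ->  12 a_4 = -5 a_2 = -5  ->  a_4 = -5/12
  x^3: 20 a_5 + 11 a_3 = 0  ->  20 a_5 = -11 a_3 = 0  ->  a_5 = 0
  x^4: 30 a_6 + 19 a_4 = 0  ->  30 a_6 = -19 a_4 = 95/12  ->  a_6 = 19/72
Truncated series: y(x) = 2 + x^2 - (5/12) x^4 + (19/72) x^6 + O(x^7).

a_0 = 2; a_1 = 0; a_2 = 1; a_3 = 0; a_4 = -5/12; a_5 = 0; a_6 = 19/72


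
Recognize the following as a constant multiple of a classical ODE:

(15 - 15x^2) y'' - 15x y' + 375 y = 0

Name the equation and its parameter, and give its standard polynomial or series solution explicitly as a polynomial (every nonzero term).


All three coefficients share the factor 15; dividing through by 15 gives  (1 - x^2) y'' - x y' + 25 y = 0.
This matches the Chebyshev equation (1 - x^2) y'' - x y' + n^2 y = 0 (note the -x y' term, not -2x y') with n^2 = 25, so n = 5; the polynomial solution is T_5(x).
With y = sum_k a_k x^k, matching x^k gives (k+2)(k+1) a_{k+2} = (k^2 - n^2) a_k = (k - 5)(k + 5) a_k. The right side vanishes at k = 5, so the series with the parity of 5 terminates at degree 5.
Standard normalization: leading coefficient of T_n is 2^(n-1), so a_5 = 2^4 = 16. Work downward with a_k = (k+1)(k+2) a_{k+2} / ((k - 5)(k + 5)):
  a_3 = (4)(5)(16) / ((3 - 5)(3 + 5)) = 320/(-16) = -20
  a_1 = (2)(3)(-20) / ((1 - 5)(1 + 5)) = -120/(-24) = 5
Hence T_5(x) = 16 x^5 - 20 x^3 + 5 x.

T_5(x); series = 16 x^5 - 20 x^3 + 5 x


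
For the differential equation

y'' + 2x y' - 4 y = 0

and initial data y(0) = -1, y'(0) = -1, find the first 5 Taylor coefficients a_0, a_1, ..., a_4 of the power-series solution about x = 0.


Ansatz: y(x) = sum_{n>=0} a_n x^n, so y'(x) = sum_{n>=1} n a_n x^(n-1) and y''(x) = sum_{n>=2} n(n-1) a_n x^(n-2).
Substitute into P(x) y'' + Q(x) y' + R(x) y = 0 with P(x) = 1, Q(x) = 2x, R(x) = -4, and match powers of x.
Initial conditions: a_0 = -1, a_1 = -1.
Setting the coefficient of each power of x to zero and solving order by order (substituting the coefficients already found):
  x^0: 2 a_2 - 4 a_0 = 0  ->  2 a_2 = 4 a_0 = -4  ->  a_2 = -2
  x^1: 6 a_3 - 2 a_1 = 0  ->  6 a_3 = 2 a_1 = -2  ->  a_3 = -1/3
  x^2: 12 a_4 = 0  ->  a_4 = 0
Truncated series: y(x) = -1 - x - 2 x^2 - (1/3) x^3 + O(x^5).

a_0 = -1; a_1 = -1; a_2 = -2; a_3 = -1/3; a_4 = 0


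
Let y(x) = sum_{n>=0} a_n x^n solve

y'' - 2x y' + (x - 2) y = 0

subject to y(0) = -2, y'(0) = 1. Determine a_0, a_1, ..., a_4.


Ansatz: y(x) = sum_{n>=0} a_n x^n, so y'(x) = sum_{n>=1} n a_n x^(n-1) and y''(x) = sum_{n>=2} n(n-1) a_n x^(n-2).
Substitute into P(x) y'' + Q(x) y' + R(x) y = 0 with P(x) = 1, Q(x) = -2x, R(x) = x - 2, and match powers of x.
Initial conditions: a_0 = -2, a_1 = 1.
Setting the coefficient of each power of x to zero and solving order by order (substituting the coefficients already found):
  x^0: 2 a_2 - 2 a_0 = 0  ->  2 a_2 = 2 a_0 = -4  ->  a_2 = -2
  x^1: 6 a_3 - 4 a_1 + a_0 = 0  ->  6 a_3 = 4 a_1 - a_0 = 6  ->  a_3 = 1
  x^2: 12 a_4 - 6 a_2 + a_1 = 0  ->  12 a_4 = 6 a_2 - a_1 = -13  ->  a_4 = -13/12
Truncated series: y(x) = -2 + x - 2 x^2 + x^3 - (13/12) x^4 + O(x^5).

a_0 = -2; a_1 = 1; a_2 = -2; a_3 = 1; a_4 = -13/12


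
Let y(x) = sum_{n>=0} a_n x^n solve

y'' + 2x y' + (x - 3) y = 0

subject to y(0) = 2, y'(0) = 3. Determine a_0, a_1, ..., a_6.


Ansatz: y(x) = sum_{n>=0} a_n x^n, so y'(x) = sum_{n>=1} n a_n x^(n-1) and y''(x) = sum_{n>=2} n(n-1) a_n x^(n-2).
Substitute into P(x) y'' + Q(x) y' + R(x) y = 0 with P(x) = 1, Q(x) = 2x, R(x) = x - 3, and match powers of x.
Initial conditions: a_0 = 2, a_1 = 3.
Setting the coefficient of each power of x to zero and solving order by order (substituting the coefficients already found):
  x^0: 2 a_2 - 3 a_0 = 0  ->  2 a_2 = 3 a_0 = 6  ->  a_2 = 3
  x^1: 6 a_3 - a_1 + a_0 = 0  ->  6 a_3 = a_1 - a_0 = 1  ->  a_3 = 1/6
  x^2: 12 a_4 + a_2 + a_1 = 0  ->  12 a_4 = -a_2 - a_1 = -6  ->  a_4 = -1/2
  x^3: 20 a_5 + 3 a_3 + a_2 = 0  ->  20 a_5 = -3 a_3 - a_2 = -7/2  ->  a_5 = -7/40
  x^4: 30 a_6 + 5 a_4 + a_3 = 0  ->  30 a_6 = -5 a_4 - a_3 = 7/3  ->  a_6 = 7/90
Truncated series: y(x) = 2 + 3 x + 3 x^2 + (1/6) x^3 - (1/2) x^4 - (7/40) x^5 + (7/90) x^6 + O(x^7).

a_0 = 2; a_1 = 3; a_2 = 3; a_3 = 1/6; a_4 = -1/2; a_5 = -7/40; a_6 = 7/90


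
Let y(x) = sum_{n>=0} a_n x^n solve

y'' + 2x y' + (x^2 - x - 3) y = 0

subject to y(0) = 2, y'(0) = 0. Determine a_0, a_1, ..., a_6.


Ansatz: y(x) = sum_{n>=0} a_n x^n, so y'(x) = sum_{n>=1} n a_n x^(n-1) and y''(x) = sum_{n>=2} n(n-1) a_n x^(n-2).
Substitute into P(x) y'' + Q(x) y' + R(x) y = 0 with P(x) = 1, Q(x) = 2x, R(x) = x^2 - x - 3, and match powers of x.
Initial conditions: a_0 = 2, a_1 = 0.
Setting the coefficient of each power of x to zero and solving order by order (substituting the coefficients already found):
  x^0: 2 a_2 - 3 a_0 = 0  ->  2 a_2 = 3 a_0 = 6  ->  a_2 = 3
  x^1: 6 a_3 - a_1 - a_0 = 0  ->  6 a_3 = a_1 + a_0 = 2  ->  a_3 = 1/3
  x^2: 12 a_4 + a_2 - a_1 + a_0 = 0  ->  12 a_4 = -a_2 + a_1 - a_0 = -5  ->  a_4 = -5/12
  x^3: 20 a_5 + 3 a_3 - a_2 + a_1 = 0  ->  20 a_5 = -3 a_3 + a_2 - a_1 = 2  ->  a_5 = 1/10
  x^4: 30 a_6 + 5 a_4 - a_3 + a_2 = 0  ->  30 a_6 = -5 a_4 + a_3 - a_2 = -7/12  ->  a_6 = -7/360
Truncated series: y(x) = 2 + 3 x^2 + (1/3) x^3 - (5/12) x^4 + (1/10) x^5 - (7/360) x^6 + O(x^7).

a_0 = 2; a_1 = 0; a_2 = 3; a_3 = 1/3; a_4 = -5/12; a_5 = 1/10; a_6 = -7/360


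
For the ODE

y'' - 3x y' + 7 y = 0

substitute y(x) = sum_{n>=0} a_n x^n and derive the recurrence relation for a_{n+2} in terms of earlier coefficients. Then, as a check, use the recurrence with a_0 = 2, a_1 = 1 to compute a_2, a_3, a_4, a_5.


Substitute y = sum_n a_n x^n.
y''(x) has coefficient (n+2)(n+1) a_{n+2} at x^n;
-3 x y'(x) has coefficient -3 n a_n at x^n (shift);
7 y(x) has coefficient 7 a_n at x^n.
Matching x^n: (n+2)(n+1) a_{n+2} + (-3n + 7) a_n = 0.
Thus a_{n+2} = (3n - 7) / ((n+1)(n+2)) * a_n.

Check with a_0 = 2, a_1 = 1 (apply the recurrence for n = 0, 1, 2, 3): a_0 = 2, a_1 = 1, a_2 = -7, a_3 = -2/3, a_4 = 7/12, a_5 = -1/15.

a_(n+2) = (3n - 7) / ((n+1)(n+2)) * a_n; check: a_0 = 2, a_1 = 1, a_2 = -7, a_3 = -2/3, a_4 = 7/12, a_5 = -1/15


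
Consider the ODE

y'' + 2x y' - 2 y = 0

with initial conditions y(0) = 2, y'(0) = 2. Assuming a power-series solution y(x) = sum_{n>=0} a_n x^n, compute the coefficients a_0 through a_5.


Ansatz: y(x) = sum_{n>=0} a_n x^n, so y'(x) = sum_{n>=1} n a_n x^(n-1) and y''(x) = sum_{n>=2} n(n-1) a_n x^(n-2).
Substitute into P(x) y'' + Q(x) y' + R(x) y = 0 with P(x) = 1, Q(x) = 2x, R(x) = -2, and match powers of x.
Initial conditions: a_0 = 2, a_1 = 2.
Setting the coefficient of each power of x to zero and solving order by order (substituting the coefficients already found):
  x^0: 2 a_2 - 2 a_0 = 0  ->  2 a_2 = 2 a_0 = 4  ->  a_2 = 2
  x^1: 6 a_3 = 0  ->  a_3 = 0
  x^2: 12 a_4 + 2 a_2 = 0  ->  12 a_4 = -2 a_2 = -4  ->  a_4 = -1/3
  x^3: 20 a_5 + 4 a_3 = 0  ->  20 a_5 = -4 a_3 = 0  ->  a_5 = 0
Truncated series: y(x) = 2 + 2 x + 2 x^2 - (1/3) x^4 + O(x^6).

a_0 = 2; a_1 = 2; a_2 = 2; a_3 = 0; a_4 = -1/3; a_5 = 0


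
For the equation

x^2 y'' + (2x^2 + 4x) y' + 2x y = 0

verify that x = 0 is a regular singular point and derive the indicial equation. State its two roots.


Divide by x^2 to reach normal form y'' + P_1(x) y' + P_2(x) y = 0 with P_1(x) = 2 + 4/x and P_2(x) = 2/x.
x = 0 is a singular point because the y'-coefficient 2 + 4/x has a pole at x = 0 and the y-coefficient 2/x has a pole at x = 0.
It is a regular singular point because x P_1(x) = p(x) = 2x + 4 and x^2 P_2(x) = q(x) = 2x are polynomials, hence analytic at x = 0.
p(0) = 4,  q(0) = 0.
Indicial equation: r(r-1) + p(0) r + q(0) = 0, i.e. r^2 + (p(0) - 1) r + q(0) = 0, i.e. r^2 + 3 r = 0.
Discriminant: (3)^2 - 4(0) = 9, so r = (-3 ± 3)/2.
Solving: r_1 = 0, r_2 = -3.

indicial: r^2 + 3 r = 0; roots r_1 = 0, r_2 = -3


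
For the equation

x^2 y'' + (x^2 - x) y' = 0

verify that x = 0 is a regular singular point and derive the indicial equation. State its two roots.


Divide by x^2 to reach normal form y'' + P_1(x) y' + P_2(x) y = 0 with P_1(x) = 1 - 1/x and P_2(x) = 0.
x = 0 is a singular point because the y'-coefficient 1 - 1/x has a pole at x = 0.
It is a regular singular point because x P_1(x) = p(x) = x - 1 and x^2 P_2(x) = q(x) = 0 are polynomials, hence analytic at x = 0.
p(0) = -1,  q(0) = 0.
Indicial equation: r(r-1) + p(0) r + q(0) = 0, i.e. r^2 + (p(0) - 1) r + q(0) = 0, i.e. r^2 - 2 r = 0.
Discriminant: (-2)^2 - 4(0) = 4, so r = (2 ± 2)/2.
Solving: r_1 = 2, r_2 = 0.

indicial: r^2 - 2 r = 0; roots r_1 = 2, r_2 = 0


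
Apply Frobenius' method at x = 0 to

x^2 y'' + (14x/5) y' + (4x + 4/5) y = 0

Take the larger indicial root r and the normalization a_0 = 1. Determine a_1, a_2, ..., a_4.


Write in Frobenius form y'' + (p(x)/x) y' + (q(x)/x^2) y = 0:
  p(x) = 14/5,  q(x) = 4x + 4/5.
Indicial equation: r(r-1) + (14/5) r + (4/5) = 0 -> roots r_1 = -4/5, r_2 = -1.
Take r = r_1 = -4/5. Let y(x) = x^r sum_{n>=0} a_n x^n with a_0 = 1.
Substitute y = x^r sum a_n x^n and match x^{r+n}. The recurrence is
  D(n) a_n + 4 a_{n-1} = 0,  where D(n) = (r+n)(r+n-1) + (14/5)(r+n) + (4/5).
  a_n = -4 / D(n) * a_{n-1}.
Since the indicial polynomial factors as (r - r_1)(r - r_2), D(n) = (r_1 + n - r_1)(r_1 + n - r_2) = n(n + 1/5).
Evaluating step by step (a_0 = 1):
  n = 1: D(1) = 1(1 + 1/5) = 6/5; numerator = -4(1) = -4; a_1 = (-4)/(6/5) = -10/3
  n = 2: D(2) = 2(2 + 1/5) = 22/5; numerator = -4(-10/3) = 40/3; a_2 = (40/3)/(22/5) = 100/33
  n = 3: D(3) = 3(3 + 1/5) = 48/5; numerator = -4(100/33) = -400/33; a_3 = (-400/33)/(48/5) = -125/99
  n = 4: D(4) = 4(4 + 1/5) = 84/5; numerator = -4(-125/99) = 500/99; a_4 = (500/99)/(84/5) = 625/2079

r = -4/5; a_0 = 1; a_1 = -10/3; a_2 = 100/33; a_3 = -125/99; a_4 = 625/2079


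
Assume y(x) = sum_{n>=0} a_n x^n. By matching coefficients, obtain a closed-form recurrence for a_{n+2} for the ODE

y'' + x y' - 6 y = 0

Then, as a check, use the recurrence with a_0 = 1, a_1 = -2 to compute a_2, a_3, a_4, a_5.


Substitute y = sum_n a_n x^n.
y''(x) has coefficient (n+2)(n+1) a_{n+2} at x^n;
x y'(x) has coefficient n a_n at x^n (shift);
-6 y(x) has coefficient -6 a_n at x^n.
Matching x^n: (n+2)(n+1) a_{n+2} + (n - 6) a_n = 0.
Thus a_{n+2} = (-n + 6) / ((n+1)(n+2)) * a_n.

Check with a_0 = 1, a_1 = -2 (apply the recurrence for n = 0, 1, 2, 3): a_0 = 1, a_1 = -2, a_2 = 3, a_3 = -5/3, a_4 = 1, a_5 = -1/4.

a_(n+2) = (-n + 6) / ((n+1)(n+2)) * a_n; check: a_0 = 1, a_1 = -2, a_2 = 3, a_3 = -5/3, a_4 = 1, a_5 = -1/4


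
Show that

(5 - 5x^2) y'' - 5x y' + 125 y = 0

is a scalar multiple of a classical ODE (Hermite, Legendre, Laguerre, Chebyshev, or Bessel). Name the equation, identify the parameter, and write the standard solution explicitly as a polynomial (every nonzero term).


All three coefficients share the factor 5; dividing through by 5 gives  (1 - x^2) y'' - x y' + 25 y = 0.
This matches the Chebyshev equation (1 - x^2) y'' - x y' + n^2 y = 0 (note the -x y' term, not -2x y') with n^2 = 25, so n = 5; the polynomial solution is T_5(x).
With y = sum_k a_k x^k, matching x^k gives (k+2)(k+1) a_{k+2} = (k^2 - n^2) a_k = (k - 5)(k + 5) a_k. The right side vanishes at k = 5, so the series with the parity of 5 terminates at degree 5.
Standard normalization: leading coefficient of T_n is 2^(n-1), so a_5 = 2^4 = 16. Work downward with a_k = (k+1)(k+2) a_{k+2} / ((k - 5)(k + 5)):
  a_3 = (4)(5)(16) / ((3 - 5)(3 + 5)) = 320/(-16) = -20
  a_1 = (2)(3)(-20) / ((1 - 5)(1 + 5)) = -120/(-24) = 5
Hence T_5(x) = 16 x^5 - 20 x^3 + 5 x.

T_5(x); series = 16 x^5 - 20 x^3 + 5 x


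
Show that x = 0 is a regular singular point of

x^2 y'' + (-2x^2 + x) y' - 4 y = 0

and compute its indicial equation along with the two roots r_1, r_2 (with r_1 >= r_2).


Divide by x^2 to reach normal form y'' + P_1(x) y' + P_2(x) y = 0 with P_1(x) = -2 + 1/x and P_2(x) = -4/x^2.
x = 0 is a singular point because the y'-coefficient -2 + 1/x has a pole at x = 0 and the y-coefficient -4/x^2 has a pole at x = 0.
It is a regular singular point because x P_1(x) = p(x) = 1 - 2x and x^2 P_2(x) = q(x) = -4 are polynomials, hence analytic at x = 0.
p(0) = 1,  q(0) = -4.
Indicial equation: r(r-1) + p(0) r + q(0) = 0, i.e. r^2 + (p(0) - 1) r + q(0) = 0, i.e. r^2 - 4 = 0.
Discriminant: (0)^2 - 4(-4) = 16, so r = (0 ± 4)/2.
Solving: r_1 = 2, r_2 = -2.

indicial: r^2 - 4 = 0; roots r_1 = 2, r_2 = -2


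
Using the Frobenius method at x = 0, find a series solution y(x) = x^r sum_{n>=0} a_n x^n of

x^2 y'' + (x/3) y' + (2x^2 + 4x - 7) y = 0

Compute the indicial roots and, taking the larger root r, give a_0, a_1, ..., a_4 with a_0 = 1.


Write in Frobenius form y'' + (p(x)/x) y' + (q(x)/x^2) y = 0:
  p(x) = 1/3,  q(x) = 2x^2 + 4x - 7.
Indicial equation: r(r-1) + (1/3) r + (-7) = 0 -> roots r_1 = 3, r_2 = -7/3.
Take r = r_1 = 3. Let y(x) = x^r sum_{n>=0} a_n x^n with a_0 = 1.
Substitute y = x^r sum a_n x^n and match x^{r+n}. The recurrence is
  D(n) a_n + 4 a_{n-1} + 2 a_{n-2} = 0,  where D(n) = (r+n)(r+n-1) + (1/3)(r+n) + (-7).
  a_n = [-4 a_{n-1} - 2 a_{n-2}] / D(n).
Since the indicial polynomial factors as (r - r_1)(r - r_2), D(n) = (r_1 + n - r_1)(r_1 + n - r_2) = n(n + 16/3).
Evaluating step by step (a_0 = 1):
  n = 1: D(1) = 1(1 + 16/3) = 19/3; numerator = -4(1) = -4; a_1 = (-4)/(19/3) = -12/19
  n = 2: D(2) = 2(2 + 16/3) = 44/3; numerator = -4(-12/19) - 2(1) = 10/19; a_2 = (10/19)/(44/3) = 15/418
  n = 3: D(3) = 3(3 + 16/3) = 25; numerator = -4(15/418) - 2(-12/19) = 234/209; a_3 = (234/209)/(25) = 234/5225
  n = 4: D(4) = 4(4 + 16/3) = 112/3; numerator = -4(234/5225) - 2(15/418) = -69/275; a_4 = (-69/275)/(112/3) = -207/30800

r = 3; a_0 = 1; a_1 = -12/19; a_2 = 15/418; a_3 = 234/5225; a_4 = -207/30800


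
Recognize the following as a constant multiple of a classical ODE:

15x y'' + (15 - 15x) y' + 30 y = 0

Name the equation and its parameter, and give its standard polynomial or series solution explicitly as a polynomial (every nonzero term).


All three coefficients share the factor 15; dividing through by 15 gives  x y'' + (1 - x) y' + 2 y = 0.
This matches the Laguerre equation x y'' + (1 - x) y' + n y = 0 with n = 2; the polynomial solution is L_2(x).
With y = sum_k a_k x^k, matching x^k gives (k+1)k a_{k+1} + (k+1) a_{k+1} - k a_k + n a_k = 0, i.e. (k+1)^2 a_{k+1} = (k - n) a_k = (k - 2) a_k. The right side vanishes at k = 2, so the series terminates at degree 2.
Standard normalization L_n(0) = 1 gives a_0 = 1. Work upward with a_{k+1} = (k - 2) a_k / (k+1)^2:
  a_1 = (0 - 2)(1) / 1^2 = -2/1 = -2
  a_2 = (1 - 2)(-2) / 2^2 = 2/4 = 1/2
Hence L_2(x) = x^2/2 - 2 x + 1.

L_2(x); series = x^2/2 - 2 x + 1


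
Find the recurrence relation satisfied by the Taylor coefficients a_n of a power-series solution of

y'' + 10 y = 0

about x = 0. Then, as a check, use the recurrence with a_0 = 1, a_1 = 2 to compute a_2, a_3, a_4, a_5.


Substitute y = sum_n a_n x^n into y'' + (const) y = 0.
y''(x) = sum_{n>=0} (n+2)(n+1) a_{n+2} x^n.
The ODE becomes sum_n [(n+2)(n+1) a_{n+2} + 10 a_n] x^n = 0.
Setting each coefficient to zero gives the recurrence:
  (n+2)(n+1) a_{n+2} + 10 a_n = 0,
  a_{n+2} = -10 / ((n+1)(n+2)) a_n.

Check with a_0 = 1, a_1 = 2 (apply the recurrence for n = 0, 1, 2, 3): a_0 = 1, a_1 = 2, a_2 = -5, a_3 = -10/3, a_4 = 25/6, a_5 = 5/3.

a_{n+2} = -10/((n+1)(n+2)) * a_n; check: a_0 = 1, a_1 = 2, a_2 = -5, a_3 = -10/3, a_4 = 25/6, a_5 = 5/3


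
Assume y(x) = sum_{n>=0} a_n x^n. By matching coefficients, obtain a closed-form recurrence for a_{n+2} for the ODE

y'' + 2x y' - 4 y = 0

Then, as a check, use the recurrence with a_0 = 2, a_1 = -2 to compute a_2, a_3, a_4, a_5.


Substitute y = sum_n a_n x^n.
y''(x) has coefficient (n+2)(n+1) a_{n+2} at x^n;
2 x y'(x) has coefficient 2 n a_n at x^n (shift);
-4 y(x) has coefficient -4 a_n at x^n.
Matching x^n: (n+2)(n+1) a_{n+2} + (2n - 4) a_n = 0.
Thus a_{n+2} = (-2n + 4) / ((n+1)(n+2)) * a_n.

Check with a_0 = 2, a_1 = -2 (apply the recurrence for n = 0, 1, 2, 3): a_0 = 2, a_1 = -2, a_2 = 4, a_3 = -2/3, a_4 = 0, a_5 = 1/15.

a_(n+2) = (-2n + 4) / ((n+1)(n+2)) * a_n; check: a_0 = 2, a_1 = -2, a_2 = 4, a_3 = -2/3, a_4 = 0, a_5 = 1/15


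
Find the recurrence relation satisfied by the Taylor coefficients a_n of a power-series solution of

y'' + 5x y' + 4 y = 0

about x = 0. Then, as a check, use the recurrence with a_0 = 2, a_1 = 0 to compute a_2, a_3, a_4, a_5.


Substitute y = sum_n a_n x^n.
y''(x) has coefficient (n+2)(n+1) a_{n+2} at x^n;
5 x y'(x) has coefficient 5 n a_n at x^n (shift);
4 y(x) has coefficient 4 a_n at x^n.
Matching x^n: (n+2)(n+1) a_{n+2} + (5n + 4) a_n = 0.
Thus a_{n+2} = (-5n - 4) / ((n+1)(n+2)) * a_n.

Check with a_0 = 2, a_1 = 0 (apply the recurrence for n = 0, 1, 2, 3): a_0 = 2, a_1 = 0, a_2 = -4, a_3 = 0, a_4 = 14/3, a_5 = 0.

a_(n+2) = (-5n - 4) / ((n+1)(n+2)) * a_n; check: a_0 = 2, a_1 = 0, a_2 = -4, a_3 = 0, a_4 = 14/3, a_5 = 0


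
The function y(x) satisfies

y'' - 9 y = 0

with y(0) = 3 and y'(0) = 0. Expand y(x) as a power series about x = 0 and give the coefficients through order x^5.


Ansatz: y(x) = sum_{n>=0} a_n x^n, so y'(x) = sum_{n>=1} n a_n x^(n-1) and y''(x) = sum_{n>=2} n(n-1) a_n x^(n-2).
Substitute into P(x) y'' + Q(x) y' + R(x) y = 0 with P(x) = 1, Q(x) = 0, R(x) = -9, and match powers of x.
Initial conditions: a_0 = 3, a_1 = 0.
Setting the coefficient of each power of x to zero and solving order by order (substituting the coefficients already found):
  x^0: 2 a_2 - 9 a_0 = 0  ->  2 a_2 = 9 a_0 = 27  ->  a_2 = 27/2
  x^1: 6 a_3 - 9 a_1 = 0  ->  6 a_3 = 9 a_1 = 0  ->  a_3 = 0
  x^2: 12 a_4 - 9 a_2 = 0  ->  12 a_4 = 9 a_2 = 243/2  ->  a_4 = 81/8
  x^3: 20 a_5 - 9 a_3 = 0  ->  20 a_5 = 9 a_3 = 0  ->  a_5 = 0
Truncated series: y(x) = 3 + (27/2) x^2 + (81/8) x^4 + O(x^6).

a_0 = 3; a_1 = 0; a_2 = 27/2; a_3 = 0; a_4 = 81/8; a_5 = 0


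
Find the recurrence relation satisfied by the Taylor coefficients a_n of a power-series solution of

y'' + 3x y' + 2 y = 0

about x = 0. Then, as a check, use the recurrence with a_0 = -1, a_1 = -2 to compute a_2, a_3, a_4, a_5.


Substitute y = sum_n a_n x^n.
y''(x) has coefficient (n+2)(n+1) a_{n+2} at x^n;
3 x y'(x) has coefficient 3 n a_n at x^n (shift);
2 y(x) has coefficient 2 a_n at x^n.
Matching x^n: (n+2)(n+1) a_{n+2} + (3n + 2) a_n = 0.
Thus a_{n+2} = (-3n - 2) / ((n+1)(n+2)) * a_n.

Check with a_0 = -1, a_1 = -2 (apply the recurrence for n = 0, 1, 2, 3): a_0 = -1, a_1 = -2, a_2 = 1, a_3 = 5/3, a_4 = -2/3, a_5 = -11/12.

a_(n+2) = (-3n - 2) / ((n+1)(n+2)) * a_n; check: a_0 = -1, a_1 = -2, a_2 = 1, a_3 = 5/3, a_4 = -2/3, a_5 = -11/12


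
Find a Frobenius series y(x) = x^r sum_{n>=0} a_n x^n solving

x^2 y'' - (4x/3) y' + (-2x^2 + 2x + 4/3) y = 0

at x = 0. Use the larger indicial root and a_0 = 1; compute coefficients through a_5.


Write in Frobenius form y'' + (p(x)/x) y' + (q(x)/x^2) y = 0:
  p(x) = -4/3,  q(x) = -2x^2 + 2x + 4/3.
Indicial equation: r(r-1) + (-4/3) r + (4/3) = 0 -> roots r_1 = 4/3, r_2 = 1.
Take r = r_1 = 4/3. Let y(x) = x^r sum_{n>=0} a_n x^n with a_0 = 1.
Substitute y = x^r sum a_n x^n and match x^{r+n}. The recurrence is
  D(n) a_n + 2 a_{n-1} - 2 a_{n-2} = 0,  where D(n) = (r+n)(r+n-1) + (-4/3)(r+n) + (4/3).
  a_n = [-2 a_{n-1} + 2 a_{n-2}] / D(n).
Since the indicial polynomial factors as (r - r_1)(r - r_2), D(n) = (r_1 + n - r_1)(r_1 + n - r_2) = n(n + 1/3).
Evaluating step by step (a_0 = 1):
  n = 1: D(1) = 1(1 + 1/3) = 4/3; numerator = -2(1) = -2; a_1 = (-2)/(4/3) = -3/2
  n = 2: D(2) = 2(2 + 1/3) = 14/3; numerator = -2(-3/2) + 2(1) = 5; a_2 = (5)/(14/3) = 15/14
  n = 3: D(3) = 3(3 + 1/3) = 10; numerator = -2(15/14) + 2(-3/2) = -36/7; a_3 = (-36/7)/(10) = -18/35
  n = 4: D(4) = 4(4 + 1/3) = 52/3; numerator = -2(-18/35) + 2(15/14) = 111/35; a_4 = (111/35)/(52/3) = 333/1820
  n = 5: D(5) = 5(5 + 1/3) = 80/3; numerator = -2(333/1820) + 2(-18/35) = -1269/910; a_5 = (-1269/910)/(80/3) = -3807/72800

r = 4/3; a_0 = 1; a_1 = -3/2; a_2 = 15/14; a_3 = -18/35; a_4 = 333/1820; a_5 = -3807/72800


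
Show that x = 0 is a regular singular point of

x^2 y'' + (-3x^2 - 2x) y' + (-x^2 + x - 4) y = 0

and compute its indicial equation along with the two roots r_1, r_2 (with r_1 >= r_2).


Divide by x^2 to reach normal form y'' + P_1(x) y' + P_2(x) y = 0 with P_1(x) = -3 - 2/x and P_2(x) = -1 + 1/x - 4/x^2.
x = 0 is a singular point because the y'-coefficient -3 - 2/x has a pole at x = 0 and the y-coefficient -1 + 1/x - 4/x^2 has a pole at x = 0.
It is a regular singular point because x P_1(x) = p(x) = -3x - 2 and x^2 P_2(x) = q(x) = -x^2 + x - 4 are polynomials, hence analytic at x = 0.
p(0) = -2,  q(0) = -4.
Indicial equation: r(r-1) + p(0) r + q(0) = 0, i.e. r^2 + (p(0) - 1) r + q(0) = 0, i.e. r^2 - 3 r - 4 = 0.
Discriminant: (-3)^2 - 4(-4) = 25, so r = (3 ± 5)/2.
Solving: r_1 = 4, r_2 = -1.

indicial: r^2 - 3 r - 4 = 0; roots r_1 = 4, r_2 = -1


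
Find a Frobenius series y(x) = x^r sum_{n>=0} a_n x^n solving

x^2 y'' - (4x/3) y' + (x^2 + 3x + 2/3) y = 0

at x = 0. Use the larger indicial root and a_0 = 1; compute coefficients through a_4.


Write in Frobenius form y'' + (p(x)/x) y' + (q(x)/x^2) y = 0:
  p(x) = -4/3,  q(x) = x^2 + 3x + 2/3.
Indicial equation: r(r-1) + (-4/3) r + (2/3) = 0 -> roots r_1 = 2, r_2 = 1/3.
Take r = r_1 = 2. Let y(x) = x^r sum_{n>=0} a_n x^n with a_0 = 1.
Substitute y = x^r sum a_n x^n and match x^{r+n}. The recurrence is
  D(n) a_n + 3 a_{n-1} + 1 a_{n-2} = 0,  where D(n) = (r+n)(r+n-1) + (-4/3)(r+n) + (2/3).
  a_n = [-3 a_{n-1} - 1 a_{n-2}] / D(n).
Since the indicial polynomial factors as (r - r_1)(r - r_2), D(n) = (r_1 + n - r_1)(r_1 + n - r_2) = n(n + 5/3).
Evaluating step by step (a_0 = 1):
  n = 1: D(1) = 1(1 + 5/3) = 8/3; numerator = -3(1) = -3; a_1 = (-3)/(8/3) = -9/8
  n = 2: D(2) = 2(2 + 5/3) = 22/3; numerator = -3(-9/8) - 1(1) = 19/8; a_2 = (19/8)/(22/3) = 57/176
  n = 3: D(3) = 3(3 + 5/3) = 14; numerator = -3(57/176) - 1(-9/8) = 27/176; a_3 = (27/176)/(14) = 27/2464
  n = 4: D(4) = 4(4 + 5/3) = 68/3; numerator = -3(27/2464) - 1(57/176) = -879/2464; a_4 = (-879/2464)/(68/3) = -2637/167552

r = 2; a_0 = 1; a_1 = -9/8; a_2 = 57/176; a_3 = 27/2464; a_4 = -2637/167552


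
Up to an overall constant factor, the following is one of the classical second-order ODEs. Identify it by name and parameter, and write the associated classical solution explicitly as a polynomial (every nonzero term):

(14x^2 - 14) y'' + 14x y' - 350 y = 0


All three coefficients share the factor -14; dividing through by -14 gives  (1 - x^2) y'' - x y' + 25 y = 0.
This matches the Chebyshev equation (1 - x^2) y'' - x y' + n^2 y = 0 (note the -x y' term, not -2x y') with n^2 = 25, so n = 5; the polynomial solution is T_5(x).
With y = sum_k a_k x^k, matching x^k gives (k+2)(k+1) a_{k+2} = (k^2 - n^2) a_k = (k - 5)(k + 5) a_k. The right side vanishes at k = 5, so the series with the parity of 5 terminates at degree 5.
Standard normalization: leading coefficient of T_n is 2^(n-1), so a_5 = 2^4 = 16. Work downward with a_k = (k+1)(k+2) a_{k+2} / ((k - 5)(k + 5)):
  a_3 = (4)(5)(16) / ((3 - 5)(3 + 5)) = 320/(-16) = -20
  a_1 = (2)(3)(-20) / ((1 - 5)(1 + 5)) = -120/(-24) = 5
Hence T_5(x) = 16 x^5 - 20 x^3 + 5 x.

T_5(x); series = 16 x^5 - 20 x^3 + 5 x


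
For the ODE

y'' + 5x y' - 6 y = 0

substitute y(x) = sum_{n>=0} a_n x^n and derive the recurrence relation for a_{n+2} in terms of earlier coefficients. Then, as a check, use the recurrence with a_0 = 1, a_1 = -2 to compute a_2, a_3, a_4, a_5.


Substitute y = sum_n a_n x^n.
y''(x) has coefficient (n+2)(n+1) a_{n+2} at x^n;
5 x y'(x) has coefficient 5 n a_n at x^n (shift);
-6 y(x) has coefficient -6 a_n at x^n.
Matching x^n: (n+2)(n+1) a_{n+2} + (5n - 6) a_n = 0.
Thus a_{n+2} = (-5n + 6) / ((n+1)(n+2)) * a_n.

Check with a_0 = 1, a_1 = -2 (apply the recurrence for n = 0, 1, 2, 3): a_0 = 1, a_1 = -2, a_2 = 3, a_3 = -1/3, a_4 = -1, a_5 = 3/20.

a_(n+2) = (-5n + 6) / ((n+1)(n+2)) * a_n; check: a_0 = 1, a_1 = -2, a_2 = 3, a_3 = -1/3, a_4 = -1, a_5 = 3/20


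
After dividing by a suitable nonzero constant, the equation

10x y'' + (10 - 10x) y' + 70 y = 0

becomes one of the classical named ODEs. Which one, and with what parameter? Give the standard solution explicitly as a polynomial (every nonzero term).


All three coefficients share the factor 10; dividing through by 10 gives  x y'' + (1 - x) y' + 7 y = 0.
This matches the Laguerre equation x y'' + (1 - x) y' + n y = 0 with n = 7; the polynomial solution is L_7(x).
With y = sum_k a_k x^k, matching x^k gives (k+1)k a_{k+1} + (k+1) a_{k+1} - k a_k + n a_k = 0, i.e. (k+1)^2 a_{k+1} = (k - n) a_k = (k - 7) a_k. The right side vanishes at k = 7, so the series terminates at degree 7.
Standard normalization L_n(0) = 1 gives a_0 = 1. Work upward with a_{k+1} = (k - 7) a_k / (k+1)^2:
  a_1 = (0 - 7)(1) / 1^2 = -7/1 = -7
  a_2 = (1 - 7)(-7) / 2^2 = 42/4 = 21/2
  a_3 = (2 - 7)(21/2) / 3^2 = (-105/2)/9 = -35/6
  a_4 = (3 - 7)(-35/6) / 4^2 = (70/3)/16 = 35/24
  a_5 = (4 - 7)(35/24) / 5^2 = (-35/8)/25 = -7/40
  a_6 = (5 - 7)(-7/40) / 6^2 = (7/20)/36 = 7/720
  a_7 = (6 - 7)(7/720) / 7^2 = (-7/720)/49 = -1/5040
Hence L_7(x) = -x^7/5040 + 7 x^6/720 - 7 x^5/40 + 35 x^4/24 - 35 x^3/6 + 21 x^2/2 - 7 x + 1.

L_7(x); series = -x^7/5040 + 7 x^6/720 - 7 x^5/40 + 35 x^4/24 - 35 x^3/6 + 21 x^2/2 - 7 x + 1


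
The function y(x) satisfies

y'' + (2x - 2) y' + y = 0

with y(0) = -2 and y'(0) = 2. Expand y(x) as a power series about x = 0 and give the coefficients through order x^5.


Ansatz: y(x) = sum_{n>=0} a_n x^n, so y'(x) = sum_{n>=1} n a_n x^(n-1) and y''(x) = sum_{n>=2} n(n-1) a_n x^(n-2).
Substitute into P(x) y'' + Q(x) y' + R(x) y = 0 with P(x) = 1, Q(x) = 2x - 2, R(x) = 1, and match powers of x.
Initial conditions: a_0 = -2, a_1 = 2.
Setting the coefficient of each power of x to zero and solving order by order (substituting the coefficients already found):
  x^0: 2 a_2 - 2 a_1 + a_0 = 0  ->  2 a_2 = 2 a_1 - a_0 = 6  ->  a_2 = 3
  x^1: 6 a_3 - 4 a_2 + 3 a_1 = 0  ->  6 a_3 = 4 a_2 - 3 a_1 = 6  ->  a_3 = 1
  x^2: 12 a_4 - 6 a_3 + 5 a_2 = 0  ->  12 a_4 = 6 a_3 - 5 a_2 = -9  ->  a_4 = -3/4
  x^3: 20 a_5 - 8 a_4 + 7 a_3 = 0  ->  20 a_5 = 8 a_4 - 7 a_3 = -13  ->  a_5 = -13/20
Truncated series: y(x) = -2 + 2 x + 3 x^2 + x^3 - (3/4) x^4 - (13/20) x^5 + O(x^6).

a_0 = -2; a_1 = 2; a_2 = 3; a_3 = 1; a_4 = -3/4; a_5 = -13/20


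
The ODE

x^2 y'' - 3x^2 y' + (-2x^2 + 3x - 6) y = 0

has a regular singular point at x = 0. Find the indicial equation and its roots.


Divide by x^2 to reach normal form y'' + P_1(x) y' + P_2(x) y = 0 with P_1(x) = -3 and P_2(x) = -2 + 3/x - 6/x^2.
x = 0 is a singular point because the y-coefficient -2 + 3/x - 6/x^2 has a pole at x = 0.
It is a regular singular point because x P_1(x) = p(x) = -3x and x^2 P_2(x) = q(x) = -2x^2 + 3x - 6 are polynomials, hence analytic at x = 0.
p(0) = 0,  q(0) = -6.
Indicial equation: r(r-1) + p(0) r + q(0) = 0, i.e. r^2 + (p(0) - 1) r + q(0) = 0, i.e. r^2 - 1 r - 6 = 0.
Discriminant: (-1)^2 - 4(-6) = 25, so r = (1 ± 5)/2.
Solving: r_1 = 3, r_2 = -2.

indicial: r^2 - 1 r - 6 = 0; roots r_1 = 3, r_2 = -2


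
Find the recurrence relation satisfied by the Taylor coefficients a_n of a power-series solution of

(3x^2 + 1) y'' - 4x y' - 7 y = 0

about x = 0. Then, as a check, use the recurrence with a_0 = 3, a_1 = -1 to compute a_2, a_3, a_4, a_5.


Substitute y = sum_n a_n x^n.
(1 + 3 x^2) y'' contributes (n+2)(n+1) a_{n+2} + 3 n(n-1) a_n at x^n.
-4 x y'(x) contributes -4 n a_n at x^n.
-7 y(x) contributes -7 a_n at x^n.
Matching x^n: (n+2)(n+1) a_{n+2} + (3 n(n-1) - 4 n - 7) a_n = 0.
Thus a_{n+2} = (-3 n(n-1) + 4 n + 7) / ((n+1)(n+2)) * a_n.

Check with a_0 = 3, a_1 = -1 (apply the recurrence for n = 0, 1, 2, 3): a_0 = 3, a_1 = -1, a_2 = 21/2, a_3 = -11/6, a_4 = 63/8, a_5 = -11/120.

a_(n+2) = (-3 n(n-1) + 4 n + 7) / ((n+1)(n+2)) * a_n; check: a_0 = 3, a_1 = -1, a_2 = 21/2, a_3 = -11/6, a_4 = 63/8, a_5 = -11/120


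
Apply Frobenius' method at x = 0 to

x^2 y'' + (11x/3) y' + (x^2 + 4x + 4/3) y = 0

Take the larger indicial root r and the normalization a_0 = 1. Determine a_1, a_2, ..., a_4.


Write in Frobenius form y'' + (p(x)/x) y' + (q(x)/x^2) y = 0:
  p(x) = 11/3,  q(x) = x^2 + 4x + 4/3.
Indicial equation: r(r-1) + (11/3) r + (4/3) = 0 -> roots r_1 = -2/3, r_2 = -2.
Take r = r_1 = -2/3. Let y(x) = x^r sum_{n>=0} a_n x^n with a_0 = 1.
Substitute y = x^r sum a_n x^n and match x^{r+n}. The recurrence is
  D(n) a_n + 4 a_{n-1} + 1 a_{n-2} = 0,  where D(n) = (r+n)(r+n-1) + (11/3)(r+n) + (4/3).
  a_n = [-4 a_{n-1} - 1 a_{n-2}] / D(n).
Since the indicial polynomial factors as (r - r_1)(r - r_2), D(n) = (r_1 + n - r_1)(r_1 + n - r_2) = n(n + 4/3).
Evaluating step by step (a_0 = 1):
  n = 1: D(1) = 1(1 + 4/3) = 7/3; numerator = -4(1) = -4; a_1 = (-4)/(7/3) = -12/7
  n = 2: D(2) = 2(2 + 4/3) = 20/3; numerator = -4(-12/7) - 1(1) = 41/7; a_2 = (41/7)/(20/3) = 123/140
  n = 3: D(3) = 3(3 + 4/3) = 13; numerator = -4(123/140) - 1(-12/7) = -9/5; a_3 = (-9/5)/(13) = -9/65
  n = 4: D(4) = 4(4 + 4/3) = 64/3; numerator = -4(-9/65) - 1(123/140) = -591/1820; a_4 = (-591/1820)/(64/3) = -1773/116480

r = -2/3; a_0 = 1; a_1 = -12/7; a_2 = 123/140; a_3 = -9/65; a_4 = -1773/116480
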